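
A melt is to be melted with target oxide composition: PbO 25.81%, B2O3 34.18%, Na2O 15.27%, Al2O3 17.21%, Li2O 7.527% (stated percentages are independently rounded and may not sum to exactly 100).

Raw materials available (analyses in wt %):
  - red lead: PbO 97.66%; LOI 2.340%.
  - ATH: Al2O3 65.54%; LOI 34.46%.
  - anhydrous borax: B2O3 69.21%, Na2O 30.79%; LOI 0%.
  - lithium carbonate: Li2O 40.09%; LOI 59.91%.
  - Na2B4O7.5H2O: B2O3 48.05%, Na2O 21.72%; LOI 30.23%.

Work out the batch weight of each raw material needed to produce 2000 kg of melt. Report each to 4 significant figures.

All arithmetic keeps full float precision in all steps; intermediates are printed (rounded to 4 significant digits) across the worked steps — a single rounding produces each reported number — the derived quantities (yield, totals, net glass mass, ignition loss, five oxide percentages) are re-derived in full float precision starting from the weights per 2000 kg of glass as they appear in the problem or answer text.
Target masses of each oxide per 2000 kg melt:
  PbO: 25.81% × 2000 = 516.2 kg
  B2O3: 34.18% × 2000 = 683.6 kg
  Na2O: 15.27% × 2000 = 305.4 kg
  Al2O3: 17.21% × 2000 = 344.2 kg
  Li2O: 7.527% × 2000 = 150.5 kg
Verifying the oxide balance from the weights as reported, at the basis given (summed amounts equal target values net of answer rounding effects):
  PbO: 528.6·0.9766 = 516.2 kg (target 516.2 kg)
  B2O3: 728.8·0.6921 + 372.9·0.4805 = 683.6 kg (target 683.6 kg)
  Na2O: 728.8·0.3079 + 372.9·0.2172 = 305.4 kg (target 305.4 kg)
  Al2O3: 525.2·0.6554 = 344.2 kg (target 344.2 kg)
  Li2O: 375.5·0.4009 = 150.5 kg (target 150.5 kg)
Glass mass check: Σ batch − LOI loss = 2000 kg (the Σ of target masses is 2000 kg; versus the stated basis of 2000 kg — any gap is answer rounding).
Summing the batch: Σ batch = 2531 kg; LOI loss = Σ batch·LOI = 531.0 kg; yield: glass divided by total = 79.02%.

Batch per 2000 kg melt:
  red lead: 528.6 kg
  ATH: 525.2 kg
  anhydrous borax: 728.8 kg
  lithium carbonate: 375.5 kg
  Na2B4O7.5H2O: 372.9 kg
Total batch = 2531 kg; LOI loss = 531.0 kg; yield = 79.02%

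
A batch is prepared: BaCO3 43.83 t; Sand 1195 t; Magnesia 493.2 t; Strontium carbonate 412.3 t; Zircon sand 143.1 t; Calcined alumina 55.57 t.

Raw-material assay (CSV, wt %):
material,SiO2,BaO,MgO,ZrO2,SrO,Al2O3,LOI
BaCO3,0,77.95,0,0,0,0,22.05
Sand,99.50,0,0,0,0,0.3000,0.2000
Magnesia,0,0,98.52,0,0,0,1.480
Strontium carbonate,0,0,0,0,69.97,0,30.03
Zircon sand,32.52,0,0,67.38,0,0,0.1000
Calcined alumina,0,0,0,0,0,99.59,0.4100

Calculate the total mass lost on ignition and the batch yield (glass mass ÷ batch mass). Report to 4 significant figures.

Full precision is maintained through the solve. Intermediates appear rounded off to 4 significant digits in the working — each reported result takes exactly one rounding. The derived quantities are computed starting from the weights on 2199 t of glass at full precision (LOI, the six compositions, glass mass, the totals, yield) as they appear in problem or answer.
Loss on ignition, line by line:
  BaCO3: 43.83 × 0.2205 = 9.665 t
  Sand: 1195 × 0.002000 = 2.390 t
  Magnesia: 493.2 × 0.01480 = 7.299 t
  Strontium carbonate: 412.3 × 0.3003 = 123.8 t
  Zircon sand: 143.1 × 0.001000 = 0.1431 t
  Calcined alumina: 55.57 × 0.004100 = 0.2278 t
Total LOI = 143.5 t
Glass = batch − LOI = 2343 − 143.5 = 2199 t

LOI loss = 143.5 t; glass = 2199 t; yield = 93.87%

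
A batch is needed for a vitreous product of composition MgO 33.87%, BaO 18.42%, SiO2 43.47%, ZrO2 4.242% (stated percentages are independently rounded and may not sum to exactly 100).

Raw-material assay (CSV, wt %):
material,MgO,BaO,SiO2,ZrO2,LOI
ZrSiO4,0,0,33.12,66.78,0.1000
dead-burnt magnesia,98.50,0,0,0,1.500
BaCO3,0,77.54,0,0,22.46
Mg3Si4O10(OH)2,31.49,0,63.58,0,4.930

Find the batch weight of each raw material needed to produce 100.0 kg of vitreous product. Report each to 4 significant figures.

All internal work carries full precision from first step to last; mid-chain values are rounded off to 4 significant figures when displayed — exactly one rounding goes into every reported value — the derived quantities are computed in full float precision (the totals, the four compositions, ignition loss, net glass mass, the yield) from the weighed amounts at 100.0 kg of glass as they appear in the problem or the answer.
The oxide mass targets at 100.0 kg vitreous product:
  MgO: 33.87% × 100.0 = 33.87 kg
  BaO: 18.42% × 100.0 = 18.42 kg
  SiO2: 43.47% × 100.0 = 43.47 kg
  ZrO2: 4.242% × 100.0 = 4.242 kg
A balance pass over the oxides, given the weights on record, at the basis given (each sum matches its target mass once rounding is allowed for):
  MgO: 13.59·0.9850 + 65.06·0.3149 = 33.87 kg (target 33.87 kg)
  BaO: 23.76·0.7754 = 18.42 kg (target 18.42 kg)
  SiO2: 6.352·0.3312 + 65.06·0.6358 = 43.47 kg (target 43.47 kg)
  ZrO2: 6.352·0.6678 = 4.242 kg (target 4.242 kg)
Auditing the glass mass value: whole batch net of LOI = 100.0 kg (the targets, summed, come to 100.0 kg; versus the stated basis of 100.0 kg — a pure rounding effect).
Whole-batch sum: Σ batch = 108.8 kg; the LOI term Σ batch·LOI equals 8.754 kg; the yield ratio, glass ÷ batch: 91.95%.

Batch per 100.0 kg vitreous product:
  ZrSiO4: 6.352 kg
  dead-burnt magnesia: 13.59 kg
  BaCO3: 23.76 kg
  Mg3Si4O10(OH)2: 65.06 kg
Total batch = 108.8 kg; LOI loss = 8.754 kg; yield = 91.95%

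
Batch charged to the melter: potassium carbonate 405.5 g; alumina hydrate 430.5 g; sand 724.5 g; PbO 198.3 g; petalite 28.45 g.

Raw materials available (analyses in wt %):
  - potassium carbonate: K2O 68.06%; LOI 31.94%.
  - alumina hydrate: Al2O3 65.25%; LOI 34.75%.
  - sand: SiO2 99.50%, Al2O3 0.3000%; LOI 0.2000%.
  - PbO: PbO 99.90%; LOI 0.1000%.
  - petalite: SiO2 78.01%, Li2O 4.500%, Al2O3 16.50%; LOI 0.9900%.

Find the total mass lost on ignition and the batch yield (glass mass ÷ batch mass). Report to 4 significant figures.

Every computation holds exact precision at all times. Intermediates are shown rounded off to 4 significant figures when written out. Exactly one rounding goes into each reported result; derived quantities (the yield, the five compositions, ignition loss, glass mass, totals) are carried from the weighed amounts at 1506 g of glass in full float precision, as set out in the problem or answer text.
LOI of each material in turn:
  potassium carbonate: 405.5 × 0.3194 = 129.5 g
  alumina hydrate: 430.5 × 0.3475 = 149.6 g
  sand: 724.5 × 0.002000 = 1.449 g
  PbO: 198.3 × 0.001000 = 0.1983 g
  petalite: 28.45 × 0.009900 = 0.2817 g
Total LOI = 281.0 g
Glass = batch − LOI = 1787 − 281.0 = 1506 g

LOI loss = 281.0 g; glass = 1506 g; yield = 84.28%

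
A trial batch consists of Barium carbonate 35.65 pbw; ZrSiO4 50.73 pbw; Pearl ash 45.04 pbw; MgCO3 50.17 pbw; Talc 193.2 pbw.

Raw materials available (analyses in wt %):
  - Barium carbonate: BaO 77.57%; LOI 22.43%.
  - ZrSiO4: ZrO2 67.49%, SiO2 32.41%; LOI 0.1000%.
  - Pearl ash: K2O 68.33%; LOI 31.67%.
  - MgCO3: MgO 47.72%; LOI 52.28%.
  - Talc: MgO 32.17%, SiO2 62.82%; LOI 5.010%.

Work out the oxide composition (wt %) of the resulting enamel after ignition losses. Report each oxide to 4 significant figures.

Mid-chain values are shown, rounded to four significant digits, across the worked steps. All internal work holds full precision end to end. A single rounding yields every reported number — derived quantities are re-derived at exact precision (yield, net glass mass, the five compositions, the totals, ignition loss) using the weight values for 316.6 pbw of glass as given in the question or the answer.
Mass of each oxide from the mix:
  MgO: 50.17·0.4772 + 193.2·0.3217 = 86.09 pbw
  BaO: 35.65·0.7757 = 27.65 pbw
  ZrO2: 50.73·0.6749 = 34.24 pbw
  K2O: 45.04·0.6833 = 30.78 pbw
  SiO2: 50.73·0.3241 + 193.2·0.6282 = 137.8 pbw
LOI: 35.65·0.2243 + 50.73·0.001000 + 45.04·0.3167 + 50.17·0.5228 + 193.2·0.05010 = 58.22 pbw
batch − LOI leaves glass = 374.8 − 58.22 = 316.6 pbw (equal to the oxide-mass sum)
percent by weight: oxide/glass ×100

Glass mass = 316.6 pbw (batch 374.8 − LOI 58.22).
Composition: MgO 27.20%, BaO 8.735%, ZrO2 10.82%, K2O 9.722%, SiO2 43.53%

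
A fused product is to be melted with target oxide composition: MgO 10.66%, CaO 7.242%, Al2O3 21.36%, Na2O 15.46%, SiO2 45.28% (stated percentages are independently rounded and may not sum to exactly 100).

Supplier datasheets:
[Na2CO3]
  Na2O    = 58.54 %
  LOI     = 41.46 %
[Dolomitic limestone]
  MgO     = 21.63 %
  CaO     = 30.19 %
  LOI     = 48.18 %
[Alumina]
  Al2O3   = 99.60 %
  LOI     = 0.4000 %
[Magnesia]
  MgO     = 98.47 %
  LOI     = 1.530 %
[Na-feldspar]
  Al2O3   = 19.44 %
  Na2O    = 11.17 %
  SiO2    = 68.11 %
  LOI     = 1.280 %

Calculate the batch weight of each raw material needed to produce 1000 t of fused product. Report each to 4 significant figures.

All arithmetic keeps full float precision in all steps. Mid-chain values are shown, rounded to four significant figures, at each printed step — every reported number is rounded only once — derived quantities are rebuilt in full precision (the five compositions, ignition loss, glass mass, totals, the yield) using the weight values on 1000 t of glass, as written in the problem or answer text.
Per-oxide target masses for 1000 t fused product:
  MgO: 10.66% × 1000 = 106.6 t
  CaO: 7.242% × 1000 = 72.42 t
  Al2O3: 21.36% × 1000 = 213.6 t
  Na2O: 15.46% × 1000 = 154.6 t
  SiO2: 45.28% × 1000 = 452.8 t
Balance tally, oxide-wise, per the reported batch figures, against the basis in use (each sum matches its target mass net of answer rounding effects):
  MgO: 239.9·0.2163 + 55.56·0.9847 = 106.6 t (target 106.6 t)
  CaO: 239.9·0.3019 = 72.43 t (target 72.42 t)
  Al2O3: 84.70·0.9960 + 664.8·0.1944 = 213.6 t (target 213.6 t)
  Na2O: 137.2·0.5854 + 664.8·0.1117 = 154.6 t (target 154.6 t)
  SiO2: 664.8·0.6811 = 452.8 t (target 452.8 t)
Consistency of the glass mass: batch total minus LOI = 1000 t (oxide target masses add up to 1000 t; the stated basis being 1000 t — deltas are rounding alone).
Total batch = Σ batch = 1182 t; LOI removed, Σ of batch·LOI: 182.2 t; yield: glass divided by total = 84.59%.

Batch per 1000 t fused product:
  Na2CO3: 137.2 t
  Dolomitic limestone: 239.9 t
  Alumina: 84.70 t
  Magnesia: 55.56 t
  Na-feldspar: 664.8 t
Total batch = 1182 t; LOI loss = 182.2 t; yield = 84.59%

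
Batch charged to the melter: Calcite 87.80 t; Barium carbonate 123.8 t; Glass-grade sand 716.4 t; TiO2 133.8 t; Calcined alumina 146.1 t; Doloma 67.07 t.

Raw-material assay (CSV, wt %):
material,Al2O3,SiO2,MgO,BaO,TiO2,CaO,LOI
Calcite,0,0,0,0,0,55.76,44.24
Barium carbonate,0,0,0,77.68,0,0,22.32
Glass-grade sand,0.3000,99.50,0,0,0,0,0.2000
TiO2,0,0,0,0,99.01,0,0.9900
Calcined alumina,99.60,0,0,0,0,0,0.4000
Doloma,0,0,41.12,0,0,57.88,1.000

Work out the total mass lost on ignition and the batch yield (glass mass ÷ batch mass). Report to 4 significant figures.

The intermediate values are printed (rounded to 4 significant digits) within the worked lines. The whole derivation maintains full float precision from first step to last. Every reported figure is rounded just once; derived quantities are re-derived using the weight values per 1204 t of glass at full float precision (yield, six oxide percentages, the totals, ignition loss, glass mass) exactly as printed in the problem or the answer.
LOI of each material in turn:
  Calcite: 87.80 × 0.4424 = 38.84 t
  Barium carbonate: 123.8 × 0.2232 = 27.63 t
  Glass-grade sand: 716.4 × 0.002000 = 1.433 t
  TiO2: 133.8 × 0.009900 = 1.325 t
  Calcined alumina: 146.1 × 0.004000 = 0.5844 t
  Doloma: 67.07 × 0.01000 = 0.6707 t
Total LOI = 70.49 t
Glass = batch − LOI = 1275 − 70.49 = 1204 t

LOI loss = 70.49 t; glass = 1204 t; yield = 94.47%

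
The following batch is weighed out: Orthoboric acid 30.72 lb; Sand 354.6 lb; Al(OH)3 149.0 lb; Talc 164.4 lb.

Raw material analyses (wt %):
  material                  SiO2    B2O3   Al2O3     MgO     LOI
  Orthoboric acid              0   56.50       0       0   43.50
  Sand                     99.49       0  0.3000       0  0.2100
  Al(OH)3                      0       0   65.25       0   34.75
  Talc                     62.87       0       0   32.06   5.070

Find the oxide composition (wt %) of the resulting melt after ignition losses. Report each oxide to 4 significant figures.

Glass mass = 624.5 lb (batch 698.7 − LOI 74.22).
Composition: SiO2 73.04%, B2O3 2.779%, Al2O3 15.74%, MgO 8.440%

Intermediates are printed, rounded to 4 significant digits, in the printout; all arithmetic keeps full precision at all times. Every reported figure receives exactly one rounding — all derived quantities, including the totals, the yield, ignition loss, net glass mass, the four compositions, are rebuilt from the weighed amounts at 624.5 lb of glass in full float precision, as set out in the problem or the answer.
Mass of each oxide from the mix:
  SiO2: 354.6·0.9949 + 164.4·0.6287 = 456.1 lb
  B2O3: 30.72·0.5650 = 17.36 lb
  Al2O3: 354.6·0.003000 + 149.0·0.6525 = 98.29 lb
  MgO: 164.4·0.3206 = 52.71 lb
LOI: 30.72·0.4350 + 354.6·0.002100 + 149.0·0.3475 + 164.4·0.05070 = 74.22 lb
The glass mass, total less LOI, = 698.7 − 74.22 = 624.5 lb (= the summed oxide contributions)
wt %: oxide over glass, times 100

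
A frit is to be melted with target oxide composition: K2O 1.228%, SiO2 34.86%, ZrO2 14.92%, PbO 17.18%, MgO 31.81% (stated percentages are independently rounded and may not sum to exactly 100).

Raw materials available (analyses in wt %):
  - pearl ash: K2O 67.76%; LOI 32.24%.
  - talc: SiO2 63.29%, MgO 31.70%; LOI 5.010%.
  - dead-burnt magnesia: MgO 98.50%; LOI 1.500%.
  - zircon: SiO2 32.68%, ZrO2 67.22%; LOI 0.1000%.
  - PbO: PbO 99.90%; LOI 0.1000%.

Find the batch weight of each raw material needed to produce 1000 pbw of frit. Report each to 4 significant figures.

Each numeric step runs at full float precision in all steps; in-progress results are displayed with 4-significant-digit rounding at each printed step — a single rounding yields each reported figure; all derived quantities, including LOI, the yield, five oxide percentages, glass mass, totals, are carried starting from the weights at 1000 pbw of glass in full float precision, as they appear in the question or the answer.
Per-oxide target masses for 1000 pbw frit:
  K2O: 1.228% × 1000 = 12.28 pbw
  SiO2: 34.86% × 1000 = 348.6 pbw
  ZrO2: 14.92% × 1000 = 149.2 pbw
  PbO: 17.18% × 1000 = 171.8 pbw
  MgO: 31.81% × 1000 = 318.1 pbw
Verifying the oxide balance per the reported batch figures, for the quoted basis mass (sums match the target masses up to rounding of the answer):
  K2O: 18.12·0.6776 = 12.28 pbw (target 12.28 pbw)
  SiO2: 436.2·0.6329 + 222.0·0.3268 = 348.6 pbw (target 348.6 pbw)
  ZrO2: 222.0·0.6722 = 149.2 pbw (target 149.2 pbw)
  PbO: 172.0·0.9990 = 171.8 pbw (target 171.8 pbw)
  MgO: 436.2·0.3170 + 182.6·0.9850 = 318.1 pbw (target 318.1 pbw)
Consistency of the glass mass: batch Σ − ignition loss = 1000 pbw (targets for the oxides total 1000 pbw; basis as stated: 1000 pbw — gaps are rounding artifacts).
Summing the batch: Σ batch = 1031 pbw; Σ batch·LOI gives LOI loss = 30.83 pbw; yield: glass divided by total = 97.01%.

Batch per 1000 pbw frit:
  pearl ash: 18.12 pbw
  talc: 436.2 pbw
  dead-burnt magnesia: 182.6 pbw
  zircon: 222.0 pbw
  PbO: 172.0 pbw
Total batch = 1031 pbw; LOI loss = 30.83 pbw; yield = 97.01%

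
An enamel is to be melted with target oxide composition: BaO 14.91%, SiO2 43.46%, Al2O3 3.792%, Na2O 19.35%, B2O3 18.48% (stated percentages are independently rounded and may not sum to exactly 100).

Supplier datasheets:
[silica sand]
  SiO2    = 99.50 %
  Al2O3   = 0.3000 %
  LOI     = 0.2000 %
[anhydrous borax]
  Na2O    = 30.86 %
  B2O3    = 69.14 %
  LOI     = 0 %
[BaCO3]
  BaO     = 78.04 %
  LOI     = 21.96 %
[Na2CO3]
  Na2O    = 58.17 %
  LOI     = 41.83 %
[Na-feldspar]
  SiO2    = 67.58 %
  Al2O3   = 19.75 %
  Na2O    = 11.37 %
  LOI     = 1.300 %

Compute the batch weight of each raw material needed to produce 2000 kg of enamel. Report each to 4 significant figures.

Batch per 2000 kg enamel:
  silica sand: 619.1 kg
  anhydrous borax: 534.6 kg
  BaCO3: 382.1 kg
  Na2CO3: 308.5 kg
  Na-feldspar: 374.6 kg
Total batch = 2219 kg; LOI loss = 219.1 kg; yield = 90.13%

Every computation maintains full float precision at each step — values along the way appear rounded to 4 significant figures as written. Each reported result is rounded only once — the derived quantities are recomputed from the weighed amounts for 2000 kg of glass at exact precision (net glass mass, the five compositions, totals, LOI, yield), precisely as stated by either problem or answer.
Oxide-by-oxide targets in 2000 kg enamel:
  BaO: 14.91% × 2000 = 298.2 kg
  SiO2: 43.46% × 2000 = 869.2 kg
  Al2O3: 3.792% × 2000 = 75.84 kg
  Na2O: 19.35% × 2000 = 387.0 kg
  B2O3: 18.48% × 2000 = 369.6 kg
Verifying the oxide balance working from each reported weight, for the quoted basis mass (delivered sums recover each target net of answer rounding effects):
  BaO: 382.1·0.7804 = 298.2 kg (target 298.2 kg)
  SiO2: 619.1·0.9950 + 374.6·0.6758 = 869.2 kg (target 869.2 kg)
  Al2O3: 619.1·0.003000 + 374.6·0.1975 = 75.84 kg (target 75.84 kg)
  Na2O: 534.6·0.3086 + 308.5·0.5817 + 374.6·0.1137 = 387.0 kg (target 387.0 kg)
  B2O3: 534.6·0.6914 = 369.6 kg (target 369.6 kg)
Auditing the glass mass value: net batch after ignition = 2000 kg (oxide target masses add up to 2000 kg; stated basis 2000 kg — deltas are rounding alone).
Batch total: Σ batch = 2219 kg; LOI removed, Σ of batch·LOI: 219.1 kg; yield, glass over the total, = 90.13%.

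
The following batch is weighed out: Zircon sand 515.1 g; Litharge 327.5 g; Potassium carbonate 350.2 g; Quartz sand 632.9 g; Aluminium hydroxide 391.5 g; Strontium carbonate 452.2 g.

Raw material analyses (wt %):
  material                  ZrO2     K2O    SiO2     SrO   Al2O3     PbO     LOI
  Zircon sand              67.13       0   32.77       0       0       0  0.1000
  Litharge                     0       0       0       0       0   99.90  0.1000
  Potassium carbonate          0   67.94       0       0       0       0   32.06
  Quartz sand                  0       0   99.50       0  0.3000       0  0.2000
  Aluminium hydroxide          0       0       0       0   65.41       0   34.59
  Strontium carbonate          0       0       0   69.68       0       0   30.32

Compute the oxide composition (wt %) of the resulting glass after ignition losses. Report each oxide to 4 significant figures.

Glass mass = 2282 g (batch 2669 − LOI 386.9).
Composition: ZrO2 15.15%, K2O 10.42%, SiO2 34.99%, SrO 13.80%, Al2O3 11.30%, PbO 14.33%

Full float precision is kept through the solve. Working values appear (rounded to 4 significant digits) when written out. Each reported value is rounded only once — derived quantities (net glass mass, totals, six oxide percentages, yield, ignition loss) are carried in full precision using the weight values for 2282 g of glass, exactly as printed in the problem or the answer.
What the batch supplies per oxide:
  ZrO2: 515.1·0.6713 = 345.8 g
  K2O: 350.2·0.6794 = 237.9 g
  SiO2: 515.1·0.3277 + 632.9·0.9950 = 798.5 g
  SrO: 452.2·0.6968 = 315.1 g
  Al2O3: 632.9·0.003000 + 391.5·0.6541 = 258.0 g
  PbO: 327.5·0.9990 = 327.2 g
LOI: 515.1·0.001000 + 327.5·0.001000 + 350.2·0.3206 + 632.9·0.002000 + 391.5·0.3459 + 452.2·0.3032 = 386.9 g
Glass mass = batch − LOI = 2669 − 386.9 = 2282 g (equal to the oxide-mass sum)
oxide / glass × 100 gives the wt %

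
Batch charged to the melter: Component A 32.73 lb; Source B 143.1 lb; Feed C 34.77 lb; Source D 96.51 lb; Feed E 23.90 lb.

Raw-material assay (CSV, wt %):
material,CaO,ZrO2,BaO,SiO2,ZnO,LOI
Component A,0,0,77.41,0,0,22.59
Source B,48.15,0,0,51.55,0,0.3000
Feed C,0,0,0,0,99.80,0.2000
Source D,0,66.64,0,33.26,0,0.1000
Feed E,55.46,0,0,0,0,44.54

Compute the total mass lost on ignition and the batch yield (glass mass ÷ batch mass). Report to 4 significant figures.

LOI loss = 18.63 lb; glass = 312.4 lb; yield = 94.37%

All arithmetic maintains exact precision throughout — mid-chain values are printed rounded to four significant digits in the printout — each reported number includes exactly one rounding. The derived quantities, including the totals, yield, net glass mass, ignition loss, five oxide percentages, are recomputed from the weighed amounts on 312.4 lb of glass in exact precision, precisely as stated by problem or answer.
Material-by-material LOI:
  Component A: 32.73 × 0.2259 = 7.394 lb
  Source B: 143.1 × 0.003000 = 0.4293 lb
  Feed C: 34.77 × 0.002000 = 0.06954 lb
  Source D: 96.51 × 0.001000 = 0.09651 lb
  Feed E: 23.90 × 0.4454 = 10.65 lb
Total LOI = 18.63 lb
Glass = batch − LOI = 331.0 − 18.63 = 312.4 lb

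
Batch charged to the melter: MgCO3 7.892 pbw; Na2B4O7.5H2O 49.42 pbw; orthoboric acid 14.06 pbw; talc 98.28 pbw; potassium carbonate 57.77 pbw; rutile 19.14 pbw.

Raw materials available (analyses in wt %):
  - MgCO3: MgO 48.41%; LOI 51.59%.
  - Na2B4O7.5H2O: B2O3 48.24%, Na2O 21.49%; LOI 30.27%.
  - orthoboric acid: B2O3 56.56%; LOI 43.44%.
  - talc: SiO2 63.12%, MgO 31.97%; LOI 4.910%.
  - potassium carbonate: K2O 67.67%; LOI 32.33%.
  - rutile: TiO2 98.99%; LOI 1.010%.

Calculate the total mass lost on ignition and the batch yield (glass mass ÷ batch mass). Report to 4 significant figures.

Mid-chain values appear, with 4-significant-figure rounding, alongside each step. Exact precision is carried in all steps — each reported figure is rounded only once; all derived quantities are computed at full precision (the totals, glass mass, the yield, LOI, the six compositions) using the weight values for 197.7 pbw of glass as quoted within either problem or answer.
Each material's LOI contribution:
  MgCO3: 7.892 × 0.5159 = 4.071 pbw
  Na2B4O7.5H2O: 49.42 × 0.3027 = 14.96 pbw
  orthoboric acid: 14.06 × 0.4344 = 6.108 pbw
  talc: 98.28 × 0.04910 = 4.826 pbw
  potassium carbonate: 57.77 × 0.3233 = 18.68 pbw
  rutile: 19.14 × 0.01010 = 0.1933 pbw
Total LOI = 48.83 pbw
Glass = batch − LOI = 246.6 − 48.83 = 197.7 pbw

LOI loss = 48.83 pbw; glass = 197.7 pbw; yield = 80.19%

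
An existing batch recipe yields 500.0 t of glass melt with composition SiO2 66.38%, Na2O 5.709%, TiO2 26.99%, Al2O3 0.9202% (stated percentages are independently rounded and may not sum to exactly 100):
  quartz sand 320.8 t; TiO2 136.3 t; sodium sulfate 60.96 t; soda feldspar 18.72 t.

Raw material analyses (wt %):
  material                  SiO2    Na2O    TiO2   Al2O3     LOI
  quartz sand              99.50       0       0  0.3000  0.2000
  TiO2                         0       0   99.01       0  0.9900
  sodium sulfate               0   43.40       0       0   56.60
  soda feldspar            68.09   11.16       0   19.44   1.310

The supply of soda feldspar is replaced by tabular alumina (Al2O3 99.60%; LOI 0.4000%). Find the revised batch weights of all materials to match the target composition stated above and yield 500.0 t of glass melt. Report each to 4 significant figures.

Revised batch per 500.0 t glass melt:
  quartz sand: 333.6 t
  TiO2: 136.3 t
  sodium sulfate: 65.77 t
  tabular alumina: 3.615 t
Total batch = 539.3 t; LOI loss = 39.26 t

Every computation maintains full precision end to end; the intermediate values are shown, rounded to four significant figures, in the printout. A single rounding yields every reported number. The derived quantities are carried starting from the weights at 500.0 t of glass at full float precision (four oxide percentages, the yield, the totals, LOI, net glass mass), as written in the question or the answer.
Oxide mass targets, per 500.0 t glass melt:
  SiO2: 66.38% × 500.0 = 331.9 t
  Na2O: 5.709% × 500.0 = 28.54 t
  TiO2: 26.99% × 500.0 = 135.0 t
  Al2O3: 0.9202% × 500.0 = 4.601 t
Mass-balance tally per oxide applying the batch weights above, against the basis in use (summed amounts equal target values exact up to rounding of places):
  SiO2: 333.6·0.9950 = 331.9 t (target 331.9 t)
  Na2O: 65.77·0.4340 = 28.54 t (target 28.54 t)
  TiO2: 136.3·0.9901 = 135.0 t (target 135.0 t)
  Al2O3: 333.6·0.003000 + 3.615·0.9960 = 4.601 t (target 4.601 t)
Auditing the glass mass value: net batch after ignition = 500.0 t (oxide target masses add up to 500.0 t; with the basis standing at 500.0 t — rounding explains the deltas).
Adding the batch up: Σ batch = 539.3 t; LOI removed, Σ of batch·LOI: 39.26 t; yield: glass divided by total = 92.72%.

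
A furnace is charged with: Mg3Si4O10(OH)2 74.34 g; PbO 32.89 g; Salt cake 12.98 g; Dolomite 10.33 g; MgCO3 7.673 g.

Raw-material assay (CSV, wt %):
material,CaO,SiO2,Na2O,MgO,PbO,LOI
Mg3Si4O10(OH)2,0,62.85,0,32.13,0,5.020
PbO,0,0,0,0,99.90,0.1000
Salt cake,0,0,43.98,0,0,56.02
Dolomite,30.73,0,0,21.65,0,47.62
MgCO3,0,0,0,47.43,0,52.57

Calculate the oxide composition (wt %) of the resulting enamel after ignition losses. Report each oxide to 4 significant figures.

Glass mass = 118.2 g (batch 138.2 − LOI 19.99).
Composition: CaO 2.685%, SiO2 39.52%, Na2O 4.829%, MgO 25.17%, PbO 27.79%

Intermediates are displayed, rounded to four significant figures, on the page — every computation runs at exact precision through the solve. Each reported value includes exactly one rounding — all derived quantities (totals, glass mass, ignition loss, the five compositions, yield) are carried in full float precision from the weighed amounts per 118.2 g of glass precisely as stated by the problem or answer text.
Delivered oxide masses:
  CaO: 10.33·0.3073 = 3.174 g
  SiO2: 74.34·0.6285 = 46.72 g
  Na2O: 12.98·0.4398 = 5.709 g
  MgO: 74.34·0.3213 + 10.33·0.2165 + 7.673·0.4743 = 29.76 g
  PbO: 32.89·0.9990 = 32.86 g
LOI: 74.34·0.05020 + 32.89·0.001000 + 12.98·0.5602 + 10.33·0.4762 + 7.673·0.5257 = 19.99 g
Glass mass = batch − LOI = 138.2 − 19.99 = 118.2 g (= Σ oxide masses)
each oxide over glass, ×100, is wt %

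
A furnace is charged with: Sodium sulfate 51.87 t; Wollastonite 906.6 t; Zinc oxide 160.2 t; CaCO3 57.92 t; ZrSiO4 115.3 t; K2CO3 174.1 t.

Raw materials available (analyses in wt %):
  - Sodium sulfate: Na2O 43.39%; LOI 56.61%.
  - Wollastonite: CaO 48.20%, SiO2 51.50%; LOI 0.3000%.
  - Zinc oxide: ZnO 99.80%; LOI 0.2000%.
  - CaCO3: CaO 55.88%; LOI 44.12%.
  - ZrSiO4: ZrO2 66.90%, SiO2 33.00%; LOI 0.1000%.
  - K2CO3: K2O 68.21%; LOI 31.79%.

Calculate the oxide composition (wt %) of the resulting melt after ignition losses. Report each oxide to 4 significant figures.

Each numeric step runs at full float precision through the solve — working values are shown, rounded to 4 significant digits, within the worked lines — every reported result includes exactly one rounding. All derived quantities are re-derived at exact precision (net glass mass, ignition loss, six oxide percentages, yield, the totals) from the weighed amounts on 1353 t of glass, exactly as printed in the problem or answer text.
What the batch supplies per oxide:
  Na2O: 51.87·0.4339 = 22.51 t
  ZrO2: 115.3·0.6690 = 77.14 t
  CaO: 906.6·0.4820 + 57.92·0.5588 = 469.3 t
  SiO2: 906.6·0.5150 + 115.3·0.3300 = 504.9 t
  K2O: 174.1·0.6821 = 118.8 t
  ZnO: 160.2·0.9980 = 159.9 t
LOI: 51.87·0.5661 + 906.6·0.003000 + 160.2·0.002000 + 57.92·0.4412 + 115.3·0.001000 + 174.1·0.3179 = 113.4 t
Glass mass = batch − LOI = 1466 − 113.4 = 1353 t (consistent with Σ oxide mass)
percent share: oxide ÷ glass, ×100

Glass mass = 1353 t (batch 1466 − LOI 113.4).
Composition: Na2O 1.664%, ZrO2 5.703%, CaO 34.70%, SiO2 37.33%, K2O 8.780%, ZnO 11.82%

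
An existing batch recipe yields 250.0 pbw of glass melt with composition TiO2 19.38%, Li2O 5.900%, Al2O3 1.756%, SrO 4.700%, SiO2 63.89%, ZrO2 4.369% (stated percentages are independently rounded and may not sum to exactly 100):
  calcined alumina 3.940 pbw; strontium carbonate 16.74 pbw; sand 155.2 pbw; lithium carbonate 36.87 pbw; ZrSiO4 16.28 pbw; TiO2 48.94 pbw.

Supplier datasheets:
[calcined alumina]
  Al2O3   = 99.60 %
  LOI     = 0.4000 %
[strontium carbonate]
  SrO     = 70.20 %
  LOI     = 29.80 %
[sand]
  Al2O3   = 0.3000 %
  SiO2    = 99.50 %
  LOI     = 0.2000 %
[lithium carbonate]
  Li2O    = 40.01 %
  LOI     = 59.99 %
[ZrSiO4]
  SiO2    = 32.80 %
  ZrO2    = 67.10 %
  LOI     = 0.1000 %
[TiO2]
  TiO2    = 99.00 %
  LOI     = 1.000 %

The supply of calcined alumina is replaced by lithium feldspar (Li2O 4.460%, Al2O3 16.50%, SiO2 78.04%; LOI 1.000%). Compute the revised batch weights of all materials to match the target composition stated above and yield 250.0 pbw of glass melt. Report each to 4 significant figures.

Revised batch per 250.0 pbw glass melt:
  lithium feldspar: 24.13 pbw
  strontium carbonate: 16.74 pbw
  sand: 136.2 pbw
  lithium carbonate: 34.18 pbw
  ZrSiO4: 16.28 pbw
  TiO2: 48.94 pbw
Total batch = 276.5 pbw; LOI loss = 26.51 pbw

All arithmetic maintains exact precision from start to finish. Mid-chain values are displayed rounded to four significant figures in the working — exactly one rounding lands on each reported result. The derived quantities (the six compositions, totals, net glass mass, yield, LOI) are rebuilt using the weight values on 250.0 pbw of glass at full float precision as written in the problem or the answer.
Target oxide masses per 250.0 pbw glass melt:
  TiO2: 19.38% × 250.0 = 48.45 pbw
  Li2O: 5.900% × 250.0 = 14.75 pbw
  Al2O3: 1.756% × 250.0 = 4.390 pbw
  SrO: 4.700% × 250.0 = 11.75 pbw
  SiO2: 63.89% × 250.0 = 159.7 pbw
  ZrO2: 4.369% × 250.0 = 10.92 pbw
Mass-balance tally per oxide from the weights as reported, at the basis given (summed amounts equal target values within answer rounding):
  TiO2: 48.94·0.9900 = 48.45 pbw (target 48.45 pbw)
  Li2O: 24.13·0.04460 + 34.18·0.4001 = 14.75 pbw (target 14.75 pbw)
  Al2O3: 24.13·0.1650 + 136.2·0.003000 = 4.390 pbw (target 4.390 pbw)
  SrO: 16.74·0.7020 = 11.75 pbw (target 11.75 pbw)
  SiO2: 24.13·0.7804 + 136.2·0.9950 + 16.28·0.3280 = 159.7 pbw (target 159.7 pbw)
  ZrO2: 16.28·0.6710 = 10.92 pbw (target 10.92 pbw)
Auditing the glass mass value: total charge less LOI = 250.0 pbw (the Σ of target masses is 250.0 pbw; against the stated basis, 250.0 pbw — a pure rounding effect).
Adding the batch up: Σ batch = 276.5 pbw; ignition loss, Σ(batch × LOI) = 26.51 pbw; the yield ratio, glass ÷ batch: 90.41%.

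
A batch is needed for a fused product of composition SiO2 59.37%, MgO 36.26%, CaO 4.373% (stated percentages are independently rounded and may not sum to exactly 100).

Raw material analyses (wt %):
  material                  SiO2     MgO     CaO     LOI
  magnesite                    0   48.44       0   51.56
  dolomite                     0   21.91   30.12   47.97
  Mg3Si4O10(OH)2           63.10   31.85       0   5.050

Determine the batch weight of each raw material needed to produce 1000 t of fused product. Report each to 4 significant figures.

Batch per 1000 t fused product:
  magnesite: 64.24 t
  dolomite: 145.2 t
  Mg3Si4O10(OH)2: 940.9 t
Total batch = 1150 t; LOI loss = 150.3 t; yield = 86.94%

All internal work keeps full precision in every operation — in-progress results are displayed (rounded to four significant digits) across the worked steps; each reported number is rounded exactly once; the derived quantities, which include net glass mass, yield, totals, the three compositions, ignition loss, are re-derived at full precision, as given in the question or the answer, starting from the weights per 1000 t of glass.
Oxide-by-oxide targets in 1000 t fused product:
  SiO2: 59.37% × 1000 = 593.7 t
  MgO: 36.26% × 1000 = 362.6 t
  CaO: 4.373% × 1000 = 43.73 t
Per-oxide balance check on the weights just shown, at the basis given (target by target, the sums agree given rounding of the digits):
  SiO2: 940.9·0.6310 = 593.7 t (target 593.7 t)
  MgO: 64.24·0.4844 + 145.2·0.2191 + 940.9·0.3185 = 362.6 t (target 362.6 t)
  CaO: 145.2·0.3012 = 43.73 t (target 43.73 t)
Consistency of the glass mass: batch total minus LOI = 1000 t (targets for the oxides total 1000 t; stated basis 1000 t — rounding explains the deltas).
Batch grand total — Σ batch = 1150 t; LOI removed, Σ of batch·LOI: 150.3 t; yield: glass divided by total = 86.94%.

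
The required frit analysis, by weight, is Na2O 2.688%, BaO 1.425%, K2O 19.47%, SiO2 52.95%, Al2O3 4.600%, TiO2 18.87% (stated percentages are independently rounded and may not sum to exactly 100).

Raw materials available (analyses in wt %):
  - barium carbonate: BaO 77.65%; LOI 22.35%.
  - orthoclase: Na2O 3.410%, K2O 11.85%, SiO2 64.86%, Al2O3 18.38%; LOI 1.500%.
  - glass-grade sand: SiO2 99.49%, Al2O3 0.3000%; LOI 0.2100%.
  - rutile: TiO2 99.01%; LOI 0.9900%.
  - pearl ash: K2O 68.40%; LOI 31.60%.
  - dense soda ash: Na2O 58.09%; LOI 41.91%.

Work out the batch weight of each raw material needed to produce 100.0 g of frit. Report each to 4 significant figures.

Values along the way are displayed, rounded to 4 significant figures, at each printed step — each numeric step holds full float precision in every operation; exactly one rounding lands on every reported value — all derived quantities are rebuilt at exact precision (the yield, the six compositions, LOI, net glass mass, the totals) starting from the weights at 100.0 g of glass as set out in the problem or the answer.
Oxide mass targets, per 100.0 g frit:
  Na2O: 2.688% × 100.0 = 2.688 g
  BaO: 1.425% × 100.0 = 1.425 g
  K2O: 19.47% × 100.0 = 19.47 g
  SiO2: 52.95% × 100.0 = 52.95 g
  Al2O3: 4.600% × 100.0 = 4.600 g
  TiO2: 18.87% × 100.0 = 18.87 g
A balance pass over the oxides, working from each reported weight, under the basis named above (each sum matches its target mass once rounding is allowed for):
  Na2O: 24.42·0.03410 + 3.194·0.5809 = 2.688 g (target 2.688 g)
  BaO: 1.835·0.7765 = 1.425 g (target 1.425 g)
  K2O: 24.42·0.1185 + 24.23·0.6840 = 19.47 g (target 19.47 g)
  SiO2: 24.42·0.6486 + 37.30·0.9949 = 52.95 g (target 52.95 g)
  Al2O3: 24.42·0.1838 + 37.30·0.003000 = 4.600 g (target 4.600 g)
  TiO2: 19.06·0.9901 = 18.87 g (target 18.87 g)
The glass-mass cross-check: whole batch net of LOI = 100.0 g (summing oxide targets gives 100.0 g; basis as stated: 100.0 g — differing by rounding only).
Total batch = Σ batch = 110.0 g; the LOI term Σ batch·LOI equals 10.04 g; yield, glass over the total, = 90.88%.

Batch per 100.0 g frit:
  barium carbonate: 1.835 g
  orthoclase: 24.42 g
  glass-grade sand: 37.30 g
  rutile: 19.06 g
  pearl ash: 24.23 g
  dense soda ash: 3.194 g
Total batch = 110.0 g; LOI loss = 10.04 g; yield = 90.88%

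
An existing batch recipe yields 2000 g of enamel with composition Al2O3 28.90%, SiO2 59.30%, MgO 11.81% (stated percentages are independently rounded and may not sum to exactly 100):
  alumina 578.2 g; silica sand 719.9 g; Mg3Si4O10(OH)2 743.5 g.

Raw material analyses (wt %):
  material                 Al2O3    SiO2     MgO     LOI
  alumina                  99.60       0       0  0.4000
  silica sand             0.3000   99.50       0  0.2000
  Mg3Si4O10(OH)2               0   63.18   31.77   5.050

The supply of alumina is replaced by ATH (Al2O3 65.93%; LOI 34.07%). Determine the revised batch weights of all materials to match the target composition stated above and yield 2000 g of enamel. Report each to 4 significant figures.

In-progress results appear rounded to 4 significant digits when written out; all internal work carries full precision from start to finish. Each reported value includes exactly one rounding — all derived quantities are computed using the weight values on 2000 g of glass in full float precision (the three compositions, the totals, glass mass, LOI, the yield) as written in the problem or the answer.
Oxide-by-oxide targets in 2000 g enamel:
  Al2O3: 28.90% × 2000 = 578.0 g
  SiO2: 59.30% × 2000 = 1186 g
  MgO: 11.81% × 2000 = 236.2 g
Mass-balance tally per oxide on the weights just shown, under the basis named above (each sum matches its target mass modulo rounding of the values):
  Al2O3: 873.4·0.6593 + 719.9·0.003000 = 578.0 g (target 578.0 g)
  SiO2: 719.9·0.9950 + 743.5·0.6318 = 1186 g (target 1186 g)
  MgO: 743.5·0.3177 = 236.2 g (target 236.2 g)
Glass mass check: whole batch net of LOI = 2000 g (targets for the oxides total 2000 g; against the stated basis, 2000 g — rounding explains the deltas).
Whole-batch sum: Σ batch = 2337 g; loss to ignition Σ batch·LOI = 336.6 g; yield = glass ÷ total batch = 85.60%.

Revised batch per 2000 g enamel:
  ATH: 873.4 g
  silica sand: 719.9 g
  Mg3Si4O10(OH)2: 743.5 g
Total batch = 2337 g; LOI loss = 336.6 g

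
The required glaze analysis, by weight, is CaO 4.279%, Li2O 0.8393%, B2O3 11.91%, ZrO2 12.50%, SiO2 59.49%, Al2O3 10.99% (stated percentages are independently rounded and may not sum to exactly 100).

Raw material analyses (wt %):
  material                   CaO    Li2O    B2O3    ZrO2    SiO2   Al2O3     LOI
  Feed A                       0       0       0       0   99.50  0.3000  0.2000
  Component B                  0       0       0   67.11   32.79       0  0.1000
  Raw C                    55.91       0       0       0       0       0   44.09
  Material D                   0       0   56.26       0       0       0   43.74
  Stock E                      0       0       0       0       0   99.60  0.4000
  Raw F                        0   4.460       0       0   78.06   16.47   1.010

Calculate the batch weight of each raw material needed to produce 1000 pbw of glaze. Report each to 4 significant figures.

Every computation runs at full float precision at all times. In-progress results are shown, rounded to 4 significant digits, between the steps — each reported result includes exactly one rounding. All derived quantities, which include the yield, totals, LOI, glass mass, the six compositions, are recomputed at full float precision, as they appear in question or answer, using the weight values per 1000 pbw of glass.
Oxide mass targets, per 1000 pbw glaze:
  CaO: 4.279% × 1000 = 42.79 pbw
  Li2O: 0.8393% × 1000 = 8.393 pbw
  B2O3: 11.91% × 1000 = 119.1 pbw
  ZrO2: 12.50% × 1000 = 125.0 pbw
  SiO2: 59.49% × 1000 = 594.9 pbw
  Al2O3: 10.99% × 1000 = 109.9 pbw
Per-oxide balance check per the reported batch figures, relative to the basis at hand (each sum matches its target mass exact up to rounding of places):
  CaO: 76.53·0.5591 = 42.79 pbw (target 42.79 pbw)
  Li2O: 188.2·0.04460 = 8.394 pbw (target 8.393 pbw)
  B2O3: 211.7·0.5626 = 119.1 pbw (target 119.1 pbw)
  ZrO2: 186.3·0.6711 = 125.0 pbw (target 125.0 pbw)
  SiO2: 388.9·0.9950 + 186.3·0.3279 + 188.2·0.7806 = 595.0 pbw (target 594.9 pbw)
  Al2O3: 388.9·0.003000 + 78.05·0.9960 + 188.2·0.1647 = 109.9 pbw (target 109.9 pbw)
Mass balance on the glass: batch Σ − ignition loss = 1000 pbw (summing oxide targets gives 1000 pbw; with the basis standing at 1000 pbw — gaps are rounding artifacts).
Adding the batch up: Σ batch = 1130 pbw; ignition loss, Σ(batch × LOI) = 129.5 pbw; the yield ratio, glass ÷ batch: 88.54%.

Batch per 1000 pbw glaze:
  Feed A: 388.9 pbw
  Component B: 186.3 pbw
  Raw C: 76.53 pbw
  Material D: 211.7 pbw
  Stock E: 78.05 pbw
  Raw F: 188.2 pbw
Total batch = 1130 pbw; LOI loss = 129.5 pbw; yield = 88.54%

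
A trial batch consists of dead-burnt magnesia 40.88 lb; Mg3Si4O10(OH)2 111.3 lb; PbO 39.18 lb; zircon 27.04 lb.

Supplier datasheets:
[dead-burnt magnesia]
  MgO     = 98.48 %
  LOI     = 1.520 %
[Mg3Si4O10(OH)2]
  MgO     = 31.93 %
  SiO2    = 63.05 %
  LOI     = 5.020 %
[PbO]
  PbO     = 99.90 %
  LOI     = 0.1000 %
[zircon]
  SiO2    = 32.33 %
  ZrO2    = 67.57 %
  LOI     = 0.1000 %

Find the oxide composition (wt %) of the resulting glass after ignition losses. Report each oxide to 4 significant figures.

Values along the way appear (rounded to four significant figures) across the worked steps — the working math maintains full float precision through the solve. Every reported result receives exactly one rounding — derived quantities, which include the four compositions, glass mass, totals, LOI, yield, are carried at full precision, as quoted within problem or answer, starting from the weights on 212.1 lb of glass.
Delivered oxide masses:
  MgO: 40.88·0.9848 + 111.3·0.3193 = 75.80 lb
  SiO2: 111.3·0.6305 + 27.04·0.3233 = 78.92 lb
  PbO: 39.18·0.9990 = 39.14 lb
  ZrO2: 27.04·0.6757 = 18.27 lb
LOI: 40.88·0.01520 + 111.3·0.05020 + 39.18·0.001000 + 27.04·0.001000 = 6.275 lb
Resulting glass, batch − LOI: 218.4 − 6.275 = 212.1 lb (matching Σ of the oxides)
each wt % is 100 × oxide ÷ glass

Glass mass = 212.1 lb (batch 218.4 − LOI 6.275).
Composition: MgO 35.73%, SiO2 37.20%, PbO 18.45%, ZrO2 8.613%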